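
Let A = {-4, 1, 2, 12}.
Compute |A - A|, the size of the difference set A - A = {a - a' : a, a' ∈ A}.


A - A = {a - a' : a, a' ∈ A}; |A| = 4.
Bounds: 2|A|-1 ≤ |A - A| ≤ |A|² - |A| + 1, i.e. 7 ≤ |A - A| ≤ 13.
Note: 0 ∈ A - A always (from a - a). The set is symmetric: if d ∈ A - A then -d ∈ A - A.
Enumerate nonzero differences d = a - a' with a > a' (then include -d):
Positive differences: {1, 5, 6, 10, 11, 16}
Full difference set: {0} ∪ (positive diffs) ∪ (negative diffs).
|A - A| = 1 + 2·6 = 13 (matches direct enumeration: 13).

|A - A| = 13


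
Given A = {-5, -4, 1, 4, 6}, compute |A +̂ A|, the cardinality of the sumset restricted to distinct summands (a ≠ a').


Restricted sumset: A +̂ A = {a + a' : a ∈ A, a' ∈ A, a ≠ a'}.
Equivalently, take A + A and drop any sum 2a that is achievable ONLY as a + a for a ∈ A (i.e. sums representable only with equal summands).
Enumerate pairs (a, a') with a < a' (symmetric, so each unordered pair gives one sum; this covers all a ≠ a'):
  -5 + -4 = -9
  -5 + 1 = -4
  -5 + 4 = -1
  -5 + 6 = 1
  -4 + 1 = -3
  -4 + 4 = 0
  -4 + 6 = 2
  1 + 4 = 5
  1 + 6 = 7
  4 + 6 = 10
Collected distinct sums: {-9, -4, -3, -1, 0, 1, 2, 5, 7, 10}
|A +̂ A| = 10
(Reference bound: |A +̂ A| ≥ 2|A| - 3 for |A| ≥ 2, with |A| = 5 giving ≥ 7.)

|A +̂ A| = 10


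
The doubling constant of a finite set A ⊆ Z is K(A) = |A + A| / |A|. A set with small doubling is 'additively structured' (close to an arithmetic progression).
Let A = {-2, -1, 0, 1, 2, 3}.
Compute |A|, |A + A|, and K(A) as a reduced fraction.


|A| = 6.
Compute A + A by enumerating all 36 pairs.
A + A = {-4, -3, -2, -1, 0, 1, 2, 3, 4, 5, 6}, so |A + A| = 11.
K = |A + A| / |A| = 11/6 (already in lowest terms) ≈ 1.8333.
Reference: AP of size 6 gives K = 11/6 ≈ 1.8333; a fully generic set of size 6 gives K ≈ 3.5000.

|A| = 6, |A + A| = 11, K = 11/6.


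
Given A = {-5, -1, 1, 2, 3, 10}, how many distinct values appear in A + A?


A + A = {a + a' : a, a' ∈ A}; |A| = 6.
General bounds: 2|A| - 1 ≤ |A + A| ≤ |A|(|A|+1)/2, i.e. 11 ≤ |A + A| ≤ 21.
Lower bound 2|A|-1 is attained iff A is an arithmetic progression.
Enumerate sums a + a' for a ≤ a' (symmetric, so this suffices):
a = -5: -5+-5=-10, -5+-1=-6, -5+1=-4, -5+2=-3, -5+3=-2, -5+10=5
a = -1: -1+-1=-2, -1+1=0, -1+2=1, -1+3=2, -1+10=9
a = 1: 1+1=2, 1+2=3, 1+3=4, 1+10=11
a = 2: 2+2=4, 2+3=5, 2+10=12
a = 3: 3+3=6, 3+10=13
a = 10: 10+10=20
Distinct sums: {-10, -6, -4, -3, -2, 0, 1, 2, 3, 4, 5, 6, 9, 11, 12, 13, 20}
|A + A| = 17

|A + A| = 17


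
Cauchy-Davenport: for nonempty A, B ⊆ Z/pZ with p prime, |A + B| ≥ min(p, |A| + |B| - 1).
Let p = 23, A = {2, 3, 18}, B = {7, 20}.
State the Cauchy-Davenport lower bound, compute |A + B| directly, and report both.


Cauchy-Davenport: |A + B| ≥ min(p, |A| + |B| - 1) for A, B nonempty in Z/pZ.
|A| = 3, |B| = 2, p = 23.
CD lower bound = min(23, 3 + 2 - 1) = min(23, 4) = 4.
Compute A + B mod 23 directly:
a = 2: 2+7=9, 2+20=22
a = 3: 3+7=10, 3+20=0
a = 18: 18+7=2, 18+20=15
A + B = {0, 2, 9, 10, 15, 22}, so |A + B| = 6.
Verify: 6 ≥ 4? Yes ✓.

CD lower bound = 4, actual |A + B| = 6.


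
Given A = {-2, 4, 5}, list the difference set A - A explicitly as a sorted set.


A - A = {a - a' : a, a' ∈ A}.
Compute a - a' for each ordered pair (a, a'):
a = -2: -2--2=0, -2-4=-6, -2-5=-7
a = 4: 4--2=6, 4-4=0, 4-5=-1
a = 5: 5--2=7, 5-4=1, 5-5=0
Collecting distinct values (and noting 0 appears from a-a):
A - A = {-7, -6, -1, 0, 1, 6, 7}
|A - A| = 7

A - A = {-7, -6, -1, 0, 1, 6, 7}


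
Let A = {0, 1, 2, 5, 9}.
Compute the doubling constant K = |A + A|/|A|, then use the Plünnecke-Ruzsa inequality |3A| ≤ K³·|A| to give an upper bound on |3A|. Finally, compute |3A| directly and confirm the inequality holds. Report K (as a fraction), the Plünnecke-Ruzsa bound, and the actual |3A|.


|A| = 5.
Step 1: Compute A + A by enumerating all 25 pairs.
A + A = {0, 1, 2, 3, 4, 5, 6, 7, 9, 10, 11, 14, 18}, so |A + A| = 13.
Step 2: Doubling constant K = |A + A|/|A| = 13/5 = 13/5 ≈ 2.6000.
Step 3: Plünnecke-Ruzsa gives |3A| ≤ K³·|A| = (2.6000)³ · 5 ≈ 87.8800.
Step 4: Compute 3A = A + A + A directly by enumerating all triples (a,b,c) ∈ A³; |3A| = 22.
Step 5: Check 22 ≤ 87.8800? Yes ✓.

K = 13/5, Plünnecke-Ruzsa bound K³|A| ≈ 87.8800, |3A| = 22, inequality holds.


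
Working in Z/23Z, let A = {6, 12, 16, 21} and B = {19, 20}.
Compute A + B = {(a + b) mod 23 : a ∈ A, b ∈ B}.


Work in Z/23Z: reduce every sum a + b modulo 23.
Enumerate all 8 pairs:
a = 6: 6+19=2, 6+20=3
a = 12: 12+19=8, 12+20=9
a = 16: 16+19=12, 16+20=13
a = 21: 21+19=17, 21+20=18
Distinct residues collected: {2, 3, 8, 9, 12, 13, 17, 18}
|A + B| = 8 (out of 23 total residues).

A + B = {2, 3, 8, 9, 12, 13, 17, 18}


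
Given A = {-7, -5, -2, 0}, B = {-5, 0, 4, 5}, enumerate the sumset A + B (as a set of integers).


A + B = {a + b : a ∈ A, b ∈ B}.
Enumerate all |A|·|B| = 4·4 = 16 pairs (a, b) and collect distinct sums.
a = -7: -7+-5=-12, -7+0=-7, -7+4=-3, -7+5=-2
a = -5: -5+-5=-10, -5+0=-5, -5+4=-1, -5+5=0
a = -2: -2+-5=-7, -2+0=-2, -2+4=2, -2+5=3
a = 0: 0+-5=-5, 0+0=0, 0+4=4, 0+5=5
Collecting distinct sums: A + B = {-12, -10, -7, -5, -3, -2, -1, 0, 2, 3, 4, 5}
|A + B| = 12

A + B = {-12, -10, -7, -5, -3, -2, -1, 0, 2, 3, 4, 5}


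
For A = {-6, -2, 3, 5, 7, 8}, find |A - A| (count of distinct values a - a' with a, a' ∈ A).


A - A = {a - a' : a, a' ∈ A}; |A| = 6.
Bounds: 2|A|-1 ≤ |A - A| ≤ |A|² - |A| + 1, i.e. 11 ≤ |A - A| ≤ 31.
Note: 0 ∈ A - A always (from a - a). The set is symmetric: if d ∈ A - A then -d ∈ A - A.
Enumerate nonzero differences d = a - a' with a > a' (then include -d):
Positive differences: {1, 2, 3, 4, 5, 7, 9, 10, 11, 13, 14}
Full difference set: {0} ∪ (positive diffs) ∪ (negative diffs).
|A - A| = 1 + 2·11 = 23 (matches direct enumeration: 23).

|A - A| = 23


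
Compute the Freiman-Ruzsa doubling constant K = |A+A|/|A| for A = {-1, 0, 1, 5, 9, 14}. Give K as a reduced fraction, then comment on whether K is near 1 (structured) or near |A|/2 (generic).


|A| = 6.
Compute A + A by enumerating all 36 pairs.
A + A = {-2, -1, 0, 1, 2, 4, 5, 6, 8, 9, 10, 13, 14, 15, 18, 19, 23, 28}, so |A + A| = 18.
K = |A + A| / |A| = 18/6 = 3/1 ≈ 3.0000.
Reference: AP of size 6 gives K = 11/6 ≈ 1.8333; a fully generic set of size 6 gives K ≈ 3.5000.

|A| = 6, |A + A| = 18, K = 18/6 = 3/1.


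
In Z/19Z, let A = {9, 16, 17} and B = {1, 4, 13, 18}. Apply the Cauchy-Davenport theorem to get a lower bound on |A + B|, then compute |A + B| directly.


Cauchy-Davenport: |A + B| ≥ min(p, |A| + |B| - 1) for A, B nonempty in Z/pZ.
|A| = 3, |B| = 4, p = 19.
CD lower bound = min(19, 3 + 4 - 1) = min(19, 6) = 6.
Compute A + B mod 19 directly:
a = 9: 9+1=10, 9+4=13, 9+13=3, 9+18=8
a = 16: 16+1=17, 16+4=1, 16+13=10, 16+18=15
a = 17: 17+1=18, 17+4=2, 17+13=11, 17+18=16
A + B = {1, 2, 3, 8, 10, 11, 13, 15, 16, 17, 18}, so |A + B| = 11.
Verify: 11 ≥ 6? Yes ✓.

CD lower bound = 6, actual |A + B| = 11.


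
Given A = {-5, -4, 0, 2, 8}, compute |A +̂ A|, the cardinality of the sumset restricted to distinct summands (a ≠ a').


Restricted sumset: A +̂ A = {a + a' : a ∈ A, a' ∈ A, a ≠ a'}.
Equivalently, take A + A and drop any sum 2a that is achievable ONLY as a + a for a ∈ A (i.e. sums representable only with equal summands).
Enumerate pairs (a, a') with a < a' (symmetric, so each unordered pair gives one sum; this covers all a ≠ a'):
  -5 + -4 = -9
  -5 + 0 = -5
  -5 + 2 = -3
  -5 + 8 = 3
  -4 + 0 = -4
  -4 + 2 = -2
  -4 + 8 = 4
  0 + 2 = 2
  0 + 8 = 8
  2 + 8 = 10
Collected distinct sums: {-9, -5, -4, -3, -2, 2, 3, 4, 8, 10}
|A +̂ A| = 10
(Reference bound: |A +̂ A| ≥ 2|A| - 3 for |A| ≥ 2, with |A| = 5 giving ≥ 7.)

|A +̂ A| = 10


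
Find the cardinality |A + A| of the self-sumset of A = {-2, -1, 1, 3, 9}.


A + A = {a + a' : a, a' ∈ A}; |A| = 5.
General bounds: 2|A| - 1 ≤ |A + A| ≤ |A|(|A|+1)/2, i.e. 9 ≤ |A + A| ≤ 15.
Lower bound 2|A|-1 is attained iff A is an arithmetic progression.
Enumerate sums a + a' for a ≤ a' (symmetric, so this suffices):
a = -2: -2+-2=-4, -2+-1=-3, -2+1=-1, -2+3=1, -2+9=7
a = -1: -1+-1=-2, -1+1=0, -1+3=2, -1+9=8
a = 1: 1+1=2, 1+3=4, 1+9=10
a = 3: 3+3=6, 3+9=12
a = 9: 9+9=18
Distinct sums: {-4, -3, -2, -1, 0, 1, 2, 4, 6, 7, 8, 10, 12, 18}
|A + A| = 14

|A + A| = 14


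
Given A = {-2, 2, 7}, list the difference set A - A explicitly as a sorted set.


A - A = {a - a' : a, a' ∈ A}.
Compute a - a' for each ordered pair (a, a'):
a = -2: -2--2=0, -2-2=-4, -2-7=-9
a = 2: 2--2=4, 2-2=0, 2-7=-5
a = 7: 7--2=9, 7-2=5, 7-7=0
Collecting distinct values (and noting 0 appears from a-a):
A - A = {-9, -5, -4, 0, 4, 5, 9}
|A - A| = 7

A - A = {-9, -5, -4, 0, 4, 5, 9}


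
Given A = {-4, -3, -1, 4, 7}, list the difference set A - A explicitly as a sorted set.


A - A = {a - a' : a, a' ∈ A}.
Compute a - a' for each ordered pair (a, a'):
a = -4: -4--4=0, -4--3=-1, -4--1=-3, -4-4=-8, -4-7=-11
a = -3: -3--4=1, -3--3=0, -3--1=-2, -3-4=-7, -3-7=-10
a = -1: -1--4=3, -1--3=2, -1--1=0, -1-4=-5, -1-7=-8
a = 4: 4--4=8, 4--3=7, 4--1=5, 4-4=0, 4-7=-3
a = 7: 7--4=11, 7--3=10, 7--1=8, 7-4=3, 7-7=0
Collecting distinct values (and noting 0 appears from a-a):
A - A = {-11, -10, -8, -7, -5, -3, -2, -1, 0, 1, 2, 3, 5, 7, 8, 10, 11}
|A - A| = 17

A - A = {-11, -10, -8, -7, -5, -3, -2, -1, 0, 1, 2, 3, 5, 7, 8, 10, 11}


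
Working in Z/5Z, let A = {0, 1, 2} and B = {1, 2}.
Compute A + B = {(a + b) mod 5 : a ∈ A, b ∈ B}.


Work in Z/5Z: reduce every sum a + b modulo 5.
Enumerate all 6 pairs:
a = 0: 0+1=1, 0+2=2
a = 1: 1+1=2, 1+2=3
a = 2: 2+1=3, 2+2=4
Distinct residues collected: {1, 2, 3, 4}
|A + B| = 4 (out of 5 total residues).

A + B = {1, 2, 3, 4}


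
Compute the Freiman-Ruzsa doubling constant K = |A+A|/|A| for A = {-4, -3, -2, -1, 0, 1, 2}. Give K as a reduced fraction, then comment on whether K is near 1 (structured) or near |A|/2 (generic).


|A| = 7.
Compute A + A by enumerating all 49 pairs.
A + A = {-8, -7, -6, -5, -4, -3, -2, -1, 0, 1, 2, 3, 4}, so |A + A| = 13.
K = |A + A| / |A| = 13/7 (already in lowest terms) ≈ 1.8571.
Reference: AP of size 7 gives K = 13/7 ≈ 1.8571; a fully generic set of size 7 gives K ≈ 4.0000.

|A| = 7, |A + A| = 13, K = 13/7.


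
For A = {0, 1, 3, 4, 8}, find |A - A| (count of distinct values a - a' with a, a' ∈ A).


A - A = {a - a' : a, a' ∈ A}; |A| = 5.
Bounds: 2|A|-1 ≤ |A - A| ≤ |A|² - |A| + 1, i.e. 9 ≤ |A - A| ≤ 21.
Note: 0 ∈ A - A always (from a - a). The set is symmetric: if d ∈ A - A then -d ∈ A - A.
Enumerate nonzero differences d = a - a' with a > a' (then include -d):
Positive differences: {1, 2, 3, 4, 5, 7, 8}
Full difference set: {0} ∪ (positive diffs) ∪ (negative diffs).
|A - A| = 1 + 2·7 = 15 (matches direct enumeration: 15).

|A - A| = 15


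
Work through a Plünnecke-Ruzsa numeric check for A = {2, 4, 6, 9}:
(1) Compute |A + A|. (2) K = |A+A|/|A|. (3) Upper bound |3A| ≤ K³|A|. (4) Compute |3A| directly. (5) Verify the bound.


|A| = 4.
Step 1: Compute A + A by enumerating all 16 pairs.
A + A = {4, 6, 8, 10, 11, 12, 13, 15, 18}, so |A + A| = 9.
Step 2: Doubling constant K = |A + A|/|A| = 9/4 = 9/4 ≈ 2.2500.
Step 3: Plünnecke-Ruzsa gives |3A| ≤ K³·|A| = (2.2500)³ · 4 ≈ 45.5625.
Step 4: Compute 3A = A + A + A directly by enumerating all triples (a,b,c) ∈ A³; |3A| = 16.
Step 5: Check 16 ≤ 45.5625? Yes ✓.

K = 9/4, Plünnecke-Ruzsa bound K³|A| ≈ 45.5625, |3A| = 16, inequality holds.


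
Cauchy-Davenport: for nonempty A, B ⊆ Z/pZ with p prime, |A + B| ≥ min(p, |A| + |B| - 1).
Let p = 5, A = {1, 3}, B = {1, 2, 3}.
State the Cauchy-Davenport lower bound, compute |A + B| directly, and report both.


Cauchy-Davenport: |A + B| ≥ min(p, |A| + |B| - 1) for A, B nonempty in Z/pZ.
|A| = 2, |B| = 3, p = 5.
CD lower bound = min(5, 2 + 3 - 1) = min(5, 4) = 4.
Compute A + B mod 5 directly:
a = 1: 1+1=2, 1+2=3, 1+3=4
a = 3: 3+1=4, 3+2=0, 3+3=1
A + B = {0, 1, 2, 3, 4}, so |A + B| = 5.
Verify: 5 ≥ 4? Yes ✓.

CD lower bound = 4, actual |A + B| = 5.


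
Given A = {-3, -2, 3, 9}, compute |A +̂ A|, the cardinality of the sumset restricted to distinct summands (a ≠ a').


Restricted sumset: A +̂ A = {a + a' : a ∈ A, a' ∈ A, a ≠ a'}.
Equivalently, take A + A and drop any sum 2a that is achievable ONLY as a + a for a ∈ A (i.e. sums representable only with equal summands).
Enumerate pairs (a, a') with a < a' (symmetric, so each unordered pair gives one sum; this covers all a ≠ a'):
  -3 + -2 = -5
  -3 + 3 = 0
  -3 + 9 = 6
  -2 + 3 = 1
  -2 + 9 = 7
  3 + 9 = 12
Collected distinct sums: {-5, 0, 1, 6, 7, 12}
|A +̂ A| = 6
(Reference bound: |A +̂ A| ≥ 2|A| - 3 for |A| ≥ 2, with |A| = 4 giving ≥ 5.)

|A +̂ A| = 6


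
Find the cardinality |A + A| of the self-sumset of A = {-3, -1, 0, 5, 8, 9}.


A + A = {a + a' : a, a' ∈ A}; |A| = 6.
General bounds: 2|A| - 1 ≤ |A + A| ≤ |A|(|A|+1)/2, i.e. 11 ≤ |A + A| ≤ 21.
Lower bound 2|A|-1 is attained iff A is an arithmetic progression.
Enumerate sums a + a' for a ≤ a' (symmetric, so this suffices):
a = -3: -3+-3=-6, -3+-1=-4, -3+0=-3, -3+5=2, -3+8=5, -3+9=6
a = -1: -1+-1=-2, -1+0=-1, -1+5=4, -1+8=7, -1+9=8
a = 0: 0+0=0, 0+5=5, 0+8=8, 0+9=9
a = 5: 5+5=10, 5+8=13, 5+9=14
a = 8: 8+8=16, 8+9=17
a = 9: 9+9=18
Distinct sums: {-6, -4, -3, -2, -1, 0, 2, 4, 5, 6, 7, 8, 9, 10, 13, 14, 16, 17, 18}
|A + A| = 19

|A + A| = 19


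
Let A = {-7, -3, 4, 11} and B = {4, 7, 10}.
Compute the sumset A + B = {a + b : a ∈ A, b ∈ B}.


A + B = {a + b : a ∈ A, b ∈ B}.
Enumerate all |A|·|B| = 4·3 = 12 pairs (a, b) and collect distinct sums.
a = -7: -7+4=-3, -7+7=0, -7+10=3
a = -3: -3+4=1, -3+7=4, -3+10=7
a = 4: 4+4=8, 4+7=11, 4+10=14
a = 11: 11+4=15, 11+7=18, 11+10=21
Collecting distinct sums: A + B = {-3, 0, 1, 3, 4, 7, 8, 11, 14, 15, 18, 21}
|A + B| = 12

A + B = {-3, 0, 1, 3, 4, 7, 8, 11, 14, 15, 18, 21}


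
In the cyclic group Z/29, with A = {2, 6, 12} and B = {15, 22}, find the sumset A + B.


Work in Z/29Z: reduce every sum a + b modulo 29.
Enumerate all 6 pairs:
a = 2: 2+15=17, 2+22=24
a = 6: 6+15=21, 6+22=28
a = 12: 12+15=27, 12+22=5
Distinct residues collected: {5, 17, 21, 24, 27, 28}
|A + B| = 6 (out of 29 total residues).

A + B = {5, 17, 21, 24, 27, 28}


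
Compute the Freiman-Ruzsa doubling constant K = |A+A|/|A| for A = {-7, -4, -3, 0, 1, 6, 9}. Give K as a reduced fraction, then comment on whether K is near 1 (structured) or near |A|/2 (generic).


|A| = 7.
Compute A + A by enumerating all 49 pairs.
A + A = {-14, -11, -10, -8, -7, -6, -4, -3, -2, -1, 0, 1, 2, 3, 5, 6, 7, 9, 10, 12, 15, 18}, so |A + A| = 22.
K = |A + A| / |A| = 22/7 (already in lowest terms) ≈ 3.1429.
Reference: AP of size 7 gives K = 13/7 ≈ 1.8571; a fully generic set of size 7 gives K ≈ 4.0000.

|A| = 7, |A + A| = 22, K = 22/7.


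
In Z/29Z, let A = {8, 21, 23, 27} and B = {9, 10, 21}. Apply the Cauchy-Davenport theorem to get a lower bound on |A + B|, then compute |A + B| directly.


Cauchy-Davenport: |A + B| ≥ min(p, |A| + |B| - 1) for A, B nonempty in Z/pZ.
|A| = 4, |B| = 3, p = 29.
CD lower bound = min(29, 4 + 3 - 1) = min(29, 6) = 6.
Compute A + B mod 29 directly:
a = 8: 8+9=17, 8+10=18, 8+21=0
a = 21: 21+9=1, 21+10=2, 21+21=13
a = 23: 23+9=3, 23+10=4, 23+21=15
a = 27: 27+9=7, 27+10=8, 27+21=19
A + B = {0, 1, 2, 3, 4, 7, 8, 13, 15, 17, 18, 19}, so |A + B| = 12.
Verify: 12 ≥ 6? Yes ✓.

CD lower bound = 6, actual |A + B| = 12.


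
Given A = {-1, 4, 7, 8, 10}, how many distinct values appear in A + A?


A + A = {a + a' : a, a' ∈ A}; |A| = 5.
General bounds: 2|A| - 1 ≤ |A + A| ≤ |A|(|A|+1)/2, i.e. 9 ≤ |A + A| ≤ 15.
Lower bound 2|A|-1 is attained iff A is an arithmetic progression.
Enumerate sums a + a' for a ≤ a' (symmetric, so this suffices):
a = -1: -1+-1=-2, -1+4=3, -1+7=6, -1+8=7, -1+10=9
a = 4: 4+4=8, 4+7=11, 4+8=12, 4+10=14
a = 7: 7+7=14, 7+8=15, 7+10=17
a = 8: 8+8=16, 8+10=18
a = 10: 10+10=20
Distinct sums: {-2, 3, 6, 7, 8, 9, 11, 12, 14, 15, 16, 17, 18, 20}
|A + A| = 14

|A + A| = 14


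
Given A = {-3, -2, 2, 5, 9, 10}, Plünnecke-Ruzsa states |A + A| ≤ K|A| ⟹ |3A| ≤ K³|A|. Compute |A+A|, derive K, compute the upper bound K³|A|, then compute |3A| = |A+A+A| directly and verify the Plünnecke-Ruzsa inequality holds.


|A| = 6.
Step 1: Compute A + A by enumerating all 36 pairs.
A + A = {-6, -5, -4, -1, 0, 2, 3, 4, 6, 7, 8, 10, 11, 12, 14, 15, 18, 19, 20}, so |A + A| = 19.
Step 2: Doubling constant K = |A + A|/|A| = 19/6 = 19/6 ≈ 3.1667.
Step 3: Plünnecke-Ruzsa gives |3A| ≤ K³·|A| = (3.1667)³ · 6 ≈ 190.5278.
Step 4: Compute 3A = A + A + A directly by enumerating all triples (a,b,c) ∈ A³; |3A| = 38.
Step 5: Check 38 ≤ 190.5278? Yes ✓.

K = 19/6, Plünnecke-Ruzsa bound K³|A| ≈ 190.5278, |3A| = 38, inequality holds.


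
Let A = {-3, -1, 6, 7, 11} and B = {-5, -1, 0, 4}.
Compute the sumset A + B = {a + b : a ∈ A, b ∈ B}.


A + B = {a + b : a ∈ A, b ∈ B}.
Enumerate all |A|·|B| = 5·4 = 20 pairs (a, b) and collect distinct sums.
a = -3: -3+-5=-8, -3+-1=-4, -3+0=-3, -3+4=1
a = -1: -1+-5=-6, -1+-1=-2, -1+0=-1, -1+4=3
a = 6: 6+-5=1, 6+-1=5, 6+0=6, 6+4=10
a = 7: 7+-5=2, 7+-1=6, 7+0=7, 7+4=11
a = 11: 11+-5=6, 11+-1=10, 11+0=11, 11+4=15
Collecting distinct sums: A + B = {-8, -6, -4, -3, -2, -1, 1, 2, 3, 5, 6, 7, 10, 11, 15}
|A + B| = 15

A + B = {-8, -6, -4, -3, -2, -1, 1, 2, 3, 5, 6, 7, 10, 11, 15}


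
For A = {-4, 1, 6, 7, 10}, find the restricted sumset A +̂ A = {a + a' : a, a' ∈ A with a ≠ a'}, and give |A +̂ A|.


Restricted sumset: A +̂ A = {a + a' : a ∈ A, a' ∈ A, a ≠ a'}.
Equivalently, take A + A and drop any sum 2a that is achievable ONLY as a + a for a ∈ A (i.e. sums representable only with equal summands).
Enumerate pairs (a, a') with a < a' (symmetric, so each unordered pair gives one sum; this covers all a ≠ a'):
  -4 + 1 = -3
  -4 + 6 = 2
  -4 + 7 = 3
  -4 + 10 = 6
  1 + 6 = 7
  1 + 7 = 8
  1 + 10 = 11
  6 + 7 = 13
  6 + 10 = 16
  7 + 10 = 17
Collected distinct sums: {-3, 2, 3, 6, 7, 8, 11, 13, 16, 17}
|A +̂ A| = 10
(Reference bound: |A +̂ A| ≥ 2|A| - 3 for |A| ≥ 2, with |A| = 5 giving ≥ 7.)

|A +̂ A| = 10


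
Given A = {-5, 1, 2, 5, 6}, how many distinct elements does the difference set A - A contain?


A - A = {a - a' : a, a' ∈ A}; |A| = 5.
Bounds: 2|A|-1 ≤ |A - A| ≤ |A|² - |A| + 1, i.e. 9 ≤ |A - A| ≤ 21.
Note: 0 ∈ A - A always (from a - a). The set is symmetric: if d ∈ A - A then -d ∈ A - A.
Enumerate nonzero differences d = a - a' with a > a' (then include -d):
Positive differences: {1, 3, 4, 5, 6, 7, 10, 11}
Full difference set: {0} ∪ (positive diffs) ∪ (negative diffs).
|A - A| = 1 + 2·8 = 17 (matches direct enumeration: 17).

|A - A| = 17


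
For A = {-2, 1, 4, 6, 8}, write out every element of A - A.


A - A = {a - a' : a, a' ∈ A}.
Compute a - a' for each ordered pair (a, a'):
a = -2: -2--2=0, -2-1=-3, -2-4=-6, -2-6=-8, -2-8=-10
a = 1: 1--2=3, 1-1=0, 1-4=-3, 1-6=-5, 1-8=-7
a = 4: 4--2=6, 4-1=3, 4-4=0, 4-6=-2, 4-8=-4
a = 6: 6--2=8, 6-1=5, 6-4=2, 6-6=0, 6-8=-2
a = 8: 8--2=10, 8-1=7, 8-4=4, 8-6=2, 8-8=0
Collecting distinct values (and noting 0 appears from a-a):
A - A = {-10, -8, -7, -6, -5, -4, -3, -2, 0, 2, 3, 4, 5, 6, 7, 8, 10}
|A - A| = 17

A - A = {-10, -8, -7, -6, -5, -4, -3, -2, 0, 2, 3, 4, 5, 6, 7, 8, 10}


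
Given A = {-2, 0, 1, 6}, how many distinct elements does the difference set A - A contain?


A - A = {a - a' : a, a' ∈ A}; |A| = 4.
Bounds: 2|A|-1 ≤ |A - A| ≤ |A|² - |A| + 1, i.e. 7 ≤ |A - A| ≤ 13.
Note: 0 ∈ A - A always (from a - a). The set is symmetric: if d ∈ A - A then -d ∈ A - A.
Enumerate nonzero differences d = a - a' with a > a' (then include -d):
Positive differences: {1, 2, 3, 5, 6, 8}
Full difference set: {0} ∪ (positive diffs) ∪ (negative diffs).
|A - A| = 1 + 2·6 = 13 (matches direct enumeration: 13).

|A - A| = 13


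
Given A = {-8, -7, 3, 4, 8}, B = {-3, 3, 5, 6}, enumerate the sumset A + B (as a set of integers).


A + B = {a + b : a ∈ A, b ∈ B}.
Enumerate all |A|·|B| = 5·4 = 20 pairs (a, b) and collect distinct sums.
a = -8: -8+-3=-11, -8+3=-5, -8+5=-3, -8+6=-2
a = -7: -7+-3=-10, -7+3=-4, -7+5=-2, -7+6=-1
a = 3: 3+-3=0, 3+3=6, 3+5=8, 3+6=9
a = 4: 4+-3=1, 4+3=7, 4+5=9, 4+6=10
a = 8: 8+-3=5, 8+3=11, 8+5=13, 8+6=14
Collecting distinct sums: A + B = {-11, -10, -5, -4, -3, -2, -1, 0, 1, 5, 6, 7, 8, 9, 10, 11, 13, 14}
|A + B| = 18

A + B = {-11, -10, -5, -4, -3, -2, -1, 0, 1, 5, 6, 7, 8, 9, 10, 11, 13, 14}


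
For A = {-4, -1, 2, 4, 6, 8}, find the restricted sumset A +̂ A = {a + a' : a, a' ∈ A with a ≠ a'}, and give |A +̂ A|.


Restricted sumset: A +̂ A = {a + a' : a ∈ A, a' ∈ A, a ≠ a'}.
Equivalently, take A + A and drop any sum 2a that is achievable ONLY as a + a for a ∈ A (i.e. sums representable only with equal summands).
Enumerate pairs (a, a') with a < a' (symmetric, so each unordered pair gives one sum; this covers all a ≠ a'):
  -4 + -1 = -5
  -4 + 2 = -2
  -4 + 4 = 0
  -4 + 6 = 2
  -4 + 8 = 4
  -1 + 2 = 1
  -1 + 4 = 3
  -1 + 6 = 5
  -1 + 8 = 7
  2 + 4 = 6
  2 + 6 = 8
  2 + 8 = 10
  4 + 6 = 10
  4 + 8 = 12
  6 + 8 = 14
Collected distinct sums: {-5, -2, 0, 1, 2, 3, 4, 5, 6, 7, 8, 10, 12, 14}
|A +̂ A| = 14
(Reference bound: |A +̂ A| ≥ 2|A| - 3 for |A| ≥ 2, with |A| = 6 giving ≥ 9.)

|A +̂ A| = 14


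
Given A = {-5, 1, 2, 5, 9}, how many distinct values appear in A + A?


A + A = {a + a' : a, a' ∈ A}; |A| = 5.
General bounds: 2|A| - 1 ≤ |A + A| ≤ |A|(|A|+1)/2, i.e. 9 ≤ |A + A| ≤ 15.
Lower bound 2|A|-1 is attained iff A is an arithmetic progression.
Enumerate sums a + a' for a ≤ a' (symmetric, so this suffices):
a = -5: -5+-5=-10, -5+1=-4, -5+2=-3, -5+5=0, -5+9=4
a = 1: 1+1=2, 1+2=3, 1+5=6, 1+9=10
a = 2: 2+2=4, 2+5=7, 2+9=11
a = 5: 5+5=10, 5+9=14
a = 9: 9+9=18
Distinct sums: {-10, -4, -3, 0, 2, 3, 4, 6, 7, 10, 11, 14, 18}
|A + A| = 13

|A + A| = 13


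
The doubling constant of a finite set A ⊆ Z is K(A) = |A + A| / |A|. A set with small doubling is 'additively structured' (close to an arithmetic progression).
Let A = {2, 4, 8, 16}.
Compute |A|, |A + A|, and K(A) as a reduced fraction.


|A| = 4.
Compute A + A by enumerating all 16 pairs.
A + A = {4, 6, 8, 10, 12, 16, 18, 20, 24, 32}, so |A + A| = 10.
K = |A + A| / |A| = 10/4 = 5/2 ≈ 2.5000.
Reference: AP of size 4 gives K = 7/4 ≈ 1.7500; a fully generic set of size 4 gives K ≈ 2.5000.

|A| = 4, |A + A| = 10, K = 10/4 = 5/2.


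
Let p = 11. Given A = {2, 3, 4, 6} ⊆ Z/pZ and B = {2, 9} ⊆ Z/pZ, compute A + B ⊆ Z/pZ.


Work in Z/11Z: reduce every sum a + b modulo 11.
Enumerate all 8 pairs:
a = 2: 2+2=4, 2+9=0
a = 3: 3+2=5, 3+9=1
a = 4: 4+2=6, 4+9=2
a = 6: 6+2=8, 6+9=4
Distinct residues collected: {0, 1, 2, 4, 5, 6, 8}
|A + B| = 7 (out of 11 total residues).

A + B = {0, 1, 2, 4, 5, 6, 8}


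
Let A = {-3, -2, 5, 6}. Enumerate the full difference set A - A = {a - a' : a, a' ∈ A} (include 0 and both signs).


A - A = {a - a' : a, a' ∈ A}.
Compute a - a' for each ordered pair (a, a'):
a = -3: -3--3=0, -3--2=-1, -3-5=-8, -3-6=-9
a = -2: -2--3=1, -2--2=0, -2-5=-7, -2-6=-8
a = 5: 5--3=8, 5--2=7, 5-5=0, 5-6=-1
a = 6: 6--3=9, 6--2=8, 6-5=1, 6-6=0
Collecting distinct values (and noting 0 appears from a-a):
A - A = {-9, -8, -7, -1, 0, 1, 7, 8, 9}
|A - A| = 9

A - A = {-9, -8, -7, -1, 0, 1, 7, 8, 9}


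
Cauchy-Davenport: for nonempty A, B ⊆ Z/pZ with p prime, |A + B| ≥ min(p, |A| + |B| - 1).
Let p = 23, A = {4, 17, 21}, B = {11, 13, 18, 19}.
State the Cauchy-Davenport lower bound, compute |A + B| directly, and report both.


Cauchy-Davenport: |A + B| ≥ min(p, |A| + |B| - 1) for A, B nonempty in Z/pZ.
|A| = 3, |B| = 4, p = 23.
CD lower bound = min(23, 3 + 4 - 1) = min(23, 6) = 6.
Compute A + B mod 23 directly:
a = 4: 4+11=15, 4+13=17, 4+18=22, 4+19=0
a = 17: 17+11=5, 17+13=7, 17+18=12, 17+19=13
a = 21: 21+11=9, 21+13=11, 21+18=16, 21+19=17
A + B = {0, 5, 7, 9, 11, 12, 13, 15, 16, 17, 22}, so |A + B| = 11.
Verify: 11 ≥ 6? Yes ✓.

CD lower bound = 6, actual |A + B| = 11.


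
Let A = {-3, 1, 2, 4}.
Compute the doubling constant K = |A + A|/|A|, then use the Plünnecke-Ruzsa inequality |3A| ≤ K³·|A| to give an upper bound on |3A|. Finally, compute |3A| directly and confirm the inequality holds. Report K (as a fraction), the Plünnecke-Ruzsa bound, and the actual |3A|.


|A| = 4.
Step 1: Compute A + A by enumerating all 16 pairs.
A + A = {-6, -2, -1, 1, 2, 3, 4, 5, 6, 8}, so |A + A| = 10.
Step 2: Doubling constant K = |A + A|/|A| = 10/4 = 10/4 ≈ 2.5000.
Step 3: Plünnecke-Ruzsa gives |3A| ≤ K³·|A| = (2.5000)³ · 4 ≈ 62.5000.
Step 4: Compute 3A = A + A + A directly by enumerating all triples (a,b,c) ∈ A³; |3A| = 17.
Step 5: Check 17 ≤ 62.5000? Yes ✓.

K = 10/4, Plünnecke-Ruzsa bound K³|A| ≈ 62.5000, |3A| = 17, inequality holds.


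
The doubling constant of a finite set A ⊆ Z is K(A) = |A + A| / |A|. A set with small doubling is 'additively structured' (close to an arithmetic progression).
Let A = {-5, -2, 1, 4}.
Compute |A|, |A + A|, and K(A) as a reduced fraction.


|A| = 4.
Compute A + A by enumerating all 16 pairs.
A + A = {-10, -7, -4, -1, 2, 5, 8}, so |A + A| = 7.
K = |A + A| / |A| = 7/4 (already in lowest terms) ≈ 1.7500.
Reference: AP of size 4 gives K = 7/4 ≈ 1.7500; a fully generic set of size 4 gives K ≈ 2.5000.

|A| = 4, |A + A| = 7, K = 7/4.


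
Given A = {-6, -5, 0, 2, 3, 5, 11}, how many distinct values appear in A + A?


A + A = {a + a' : a, a' ∈ A}; |A| = 7.
General bounds: 2|A| - 1 ≤ |A + A| ≤ |A|(|A|+1)/2, i.e. 13 ≤ |A + A| ≤ 28.
Lower bound 2|A|-1 is attained iff A is an arithmetic progression.
Enumerate sums a + a' for a ≤ a' (symmetric, so this suffices):
a = -6: -6+-6=-12, -6+-5=-11, -6+0=-6, -6+2=-4, -6+3=-3, -6+5=-1, -6+11=5
a = -5: -5+-5=-10, -5+0=-5, -5+2=-3, -5+3=-2, -5+5=0, -5+11=6
a = 0: 0+0=0, 0+2=2, 0+3=3, 0+5=5, 0+11=11
a = 2: 2+2=4, 2+3=5, 2+5=7, 2+11=13
a = 3: 3+3=6, 3+5=8, 3+11=14
a = 5: 5+5=10, 5+11=16
a = 11: 11+11=22
Distinct sums: {-12, -11, -10, -6, -5, -4, -3, -2, -1, 0, 2, 3, 4, 5, 6, 7, 8, 10, 11, 13, 14, 16, 22}
|A + A| = 23

|A + A| = 23


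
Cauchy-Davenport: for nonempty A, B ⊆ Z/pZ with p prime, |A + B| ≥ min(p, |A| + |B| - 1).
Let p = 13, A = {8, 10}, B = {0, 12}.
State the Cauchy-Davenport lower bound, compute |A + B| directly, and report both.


Cauchy-Davenport: |A + B| ≥ min(p, |A| + |B| - 1) for A, B nonempty in Z/pZ.
|A| = 2, |B| = 2, p = 13.
CD lower bound = min(13, 2 + 2 - 1) = min(13, 3) = 3.
Compute A + B mod 13 directly:
a = 8: 8+0=8, 8+12=7
a = 10: 10+0=10, 10+12=9
A + B = {7, 8, 9, 10}, so |A + B| = 4.
Verify: 4 ≥ 3? Yes ✓.

CD lower bound = 3, actual |A + B| = 4.


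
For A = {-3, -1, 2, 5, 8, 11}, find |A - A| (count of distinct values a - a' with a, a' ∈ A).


A - A = {a - a' : a, a' ∈ A}; |A| = 6.
Bounds: 2|A|-1 ≤ |A - A| ≤ |A|² - |A| + 1, i.e. 11 ≤ |A - A| ≤ 31.
Note: 0 ∈ A - A always (from a - a). The set is symmetric: if d ∈ A - A then -d ∈ A - A.
Enumerate nonzero differences d = a - a' with a > a' (then include -d):
Positive differences: {2, 3, 5, 6, 8, 9, 11, 12, 14}
Full difference set: {0} ∪ (positive diffs) ∪ (negative diffs).
|A - A| = 1 + 2·9 = 19 (matches direct enumeration: 19).

|A - A| = 19


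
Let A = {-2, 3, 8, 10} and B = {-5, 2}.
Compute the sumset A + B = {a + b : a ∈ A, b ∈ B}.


A + B = {a + b : a ∈ A, b ∈ B}.
Enumerate all |A|·|B| = 4·2 = 8 pairs (a, b) and collect distinct sums.
a = -2: -2+-5=-7, -2+2=0
a = 3: 3+-5=-2, 3+2=5
a = 8: 8+-5=3, 8+2=10
a = 10: 10+-5=5, 10+2=12
Collecting distinct sums: A + B = {-7, -2, 0, 3, 5, 10, 12}
|A + B| = 7

A + B = {-7, -2, 0, 3, 5, 10, 12}


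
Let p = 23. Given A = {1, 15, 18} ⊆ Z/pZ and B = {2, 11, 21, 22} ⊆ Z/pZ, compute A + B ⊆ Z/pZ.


Work in Z/23Z: reduce every sum a + b modulo 23.
Enumerate all 12 pairs:
a = 1: 1+2=3, 1+11=12, 1+21=22, 1+22=0
a = 15: 15+2=17, 15+11=3, 15+21=13, 15+22=14
a = 18: 18+2=20, 18+11=6, 18+21=16, 18+22=17
Distinct residues collected: {0, 3, 6, 12, 13, 14, 16, 17, 20, 22}
|A + B| = 10 (out of 23 total residues).

A + B = {0, 3, 6, 12, 13, 14, 16, 17, 20, 22}


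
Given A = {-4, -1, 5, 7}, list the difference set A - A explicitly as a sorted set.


A - A = {a - a' : a, a' ∈ A}.
Compute a - a' for each ordered pair (a, a'):
a = -4: -4--4=0, -4--1=-3, -4-5=-9, -4-7=-11
a = -1: -1--4=3, -1--1=0, -1-5=-6, -1-7=-8
a = 5: 5--4=9, 5--1=6, 5-5=0, 5-7=-2
a = 7: 7--4=11, 7--1=8, 7-5=2, 7-7=0
Collecting distinct values (and noting 0 appears from a-a):
A - A = {-11, -9, -8, -6, -3, -2, 0, 2, 3, 6, 8, 9, 11}
|A - A| = 13

A - A = {-11, -9, -8, -6, -3, -2, 0, 2, 3, 6, 8, 9, 11}


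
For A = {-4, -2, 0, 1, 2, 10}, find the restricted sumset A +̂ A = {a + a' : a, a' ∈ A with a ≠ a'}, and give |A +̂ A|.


Restricted sumset: A +̂ A = {a + a' : a ∈ A, a' ∈ A, a ≠ a'}.
Equivalently, take A + A and drop any sum 2a that is achievable ONLY as a + a for a ∈ A (i.e. sums representable only with equal summands).
Enumerate pairs (a, a') with a < a' (symmetric, so each unordered pair gives one sum; this covers all a ≠ a'):
  -4 + -2 = -6
  -4 + 0 = -4
  -4 + 1 = -3
  -4 + 2 = -2
  -4 + 10 = 6
  -2 + 0 = -2
  -2 + 1 = -1
  -2 + 2 = 0
  -2 + 10 = 8
  0 + 1 = 1
  0 + 2 = 2
  0 + 10 = 10
  1 + 2 = 3
  1 + 10 = 11
  2 + 10 = 12
Collected distinct sums: {-6, -4, -3, -2, -1, 0, 1, 2, 3, 6, 8, 10, 11, 12}
|A +̂ A| = 14
(Reference bound: |A +̂ A| ≥ 2|A| - 3 for |A| ≥ 2, with |A| = 6 giving ≥ 9.)

|A +̂ A| = 14


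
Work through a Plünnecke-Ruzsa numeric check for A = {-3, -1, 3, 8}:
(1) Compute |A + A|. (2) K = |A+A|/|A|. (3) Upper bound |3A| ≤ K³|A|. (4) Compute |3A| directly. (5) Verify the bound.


|A| = 4.
Step 1: Compute A + A by enumerating all 16 pairs.
A + A = {-6, -4, -2, 0, 2, 5, 6, 7, 11, 16}, so |A + A| = 10.
Step 2: Doubling constant K = |A + A|/|A| = 10/4 = 10/4 ≈ 2.5000.
Step 3: Plünnecke-Ruzsa gives |3A| ≤ K³·|A| = (2.5000)³ · 4 ≈ 62.5000.
Step 4: Compute 3A = A + A + A directly by enumerating all triples (a,b,c) ∈ A³; |3A| = 19.
Step 5: Check 19 ≤ 62.5000? Yes ✓.

K = 10/4, Plünnecke-Ruzsa bound K³|A| ≈ 62.5000, |3A| = 19, inequality holds.


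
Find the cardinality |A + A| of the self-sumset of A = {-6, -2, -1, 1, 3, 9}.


A + A = {a + a' : a, a' ∈ A}; |A| = 6.
General bounds: 2|A| - 1 ≤ |A + A| ≤ |A|(|A|+1)/2, i.e. 11 ≤ |A + A| ≤ 21.
Lower bound 2|A|-1 is attained iff A is an arithmetic progression.
Enumerate sums a + a' for a ≤ a' (symmetric, so this suffices):
a = -6: -6+-6=-12, -6+-2=-8, -6+-1=-7, -6+1=-5, -6+3=-3, -6+9=3
a = -2: -2+-2=-4, -2+-1=-3, -2+1=-1, -2+3=1, -2+9=7
a = -1: -1+-1=-2, -1+1=0, -1+3=2, -1+9=8
a = 1: 1+1=2, 1+3=4, 1+9=10
a = 3: 3+3=6, 3+9=12
a = 9: 9+9=18
Distinct sums: {-12, -8, -7, -5, -4, -3, -2, -1, 0, 1, 2, 3, 4, 6, 7, 8, 10, 12, 18}
|A + A| = 19

|A + A| = 19


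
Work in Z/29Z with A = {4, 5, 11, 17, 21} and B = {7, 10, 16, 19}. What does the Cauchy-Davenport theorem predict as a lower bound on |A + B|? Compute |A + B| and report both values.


Cauchy-Davenport: |A + B| ≥ min(p, |A| + |B| - 1) for A, B nonempty in Z/pZ.
|A| = 5, |B| = 4, p = 29.
CD lower bound = min(29, 5 + 4 - 1) = min(29, 8) = 8.
Compute A + B mod 29 directly:
a = 4: 4+7=11, 4+10=14, 4+16=20, 4+19=23
a = 5: 5+7=12, 5+10=15, 5+16=21, 5+19=24
a = 11: 11+7=18, 11+10=21, 11+16=27, 11+19=1
a = 17: 17+7=24, 17+10=27, 17+16=4, 17+19=7
a = 21: 21+7=28, 21+10=2, 21+16=8, 21+19=11
A + B = {1, 2, 4, 7, 8, 11, 12, 14, 15, 18, 20, 21, 23, 24, 27, 28}, so |A + B| = 16.
Verify: 16 ≥ 8? Yes ✓.

CD lower bound = 8, actual |A + B| = 16.


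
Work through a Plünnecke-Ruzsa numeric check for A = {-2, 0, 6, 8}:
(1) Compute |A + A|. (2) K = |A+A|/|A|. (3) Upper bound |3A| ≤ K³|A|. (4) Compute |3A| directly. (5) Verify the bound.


|A| = 4.
Step 1: Compute A + A by enumerating all 16 pairs.
A + A = {-4, -2, 0, 4, 6, 8, 12, 14, 16}, so |A + A| = 9.
Step 2: Doubling constant K = |A + A|/|A| = 9/4 = 9/4 ≈ 2.2500.
Step 3: Plünnecke-Ruzsa gives |3A| ≤ K³·|A| = (2.2500)³ · 4 ≈ 45.5625.
Step 4: Compute 3A = A + A + A directly by enumerating all triples (a,b,c) ∈ A³; |3A| = 16.
Step 5: Check 16 ≤ 45.5625? Yes ✓.

K = 9/4, Plünnecke-Ruzsa bound K³|A| ≈ 45.5625, |3A| = 16, inequality holds.


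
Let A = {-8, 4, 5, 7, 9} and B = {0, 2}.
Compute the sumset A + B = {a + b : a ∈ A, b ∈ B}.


A + B = {a + b : a ∈ A, b ∈ B}.
Enumerate all |A|·|B| = 5·2 = 10 pairs (a, b) and collect distinct sums.
a = -8: -8+0=-8, -8+2=-6
a = 4: 4+0=4, 4+2=6
a = 5: 5+0=5, 5+2=7
a = 7: 7+0=7, 7+2=9
a = 9: 9+0=9, 9+2=11
Collecting distinct sums: A + B = {-8, -6, 4, 5, 6, 7, 9, 11}
|A + B| = 8

A + B = {-8, -6, 4, 5, 6, 7, 9, 11}


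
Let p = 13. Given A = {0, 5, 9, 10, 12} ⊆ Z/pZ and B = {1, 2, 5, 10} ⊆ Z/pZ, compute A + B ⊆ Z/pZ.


Work in Z/13Z: reduce every sum a + b modulo 13.
Enumerate all 20 pairs:
a = 0: 0+1=1, 0+2=2, 0+5=5, 0+10=10
a = 5: 5+1=6, 5+2=7, 5+5=10, 5+10=2
a = 9: 9+1=10, 9+2=11, 9+5=1, 9+10=6
a = 10: 10+1=11, 10+2=12, 10+5=2, 10+10=7
a = 12: 12+1=0, 12+2=1, 12+5=4, 12+10=9
Distinct residues collected: {0, 1, 2, 4, 5, 6, 7, 9, 10, 11, 12}
|A + B| = 11 (out of 13 total residues).

A + B = {0, 1, 2, 4, 5, 6, 7, 9, 10, 11, 12}


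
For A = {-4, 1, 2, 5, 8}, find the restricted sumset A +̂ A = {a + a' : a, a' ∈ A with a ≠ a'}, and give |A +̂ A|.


Restricted sumset: A +̂ A = {a + a' : a ∈ A, a' ∈ A, a ≠ a'}.
Equivalently, take A + A and drop any sum 2a that is achievable ONLY as a + a for a ∈ A (i.e. sums representable only with equal summands).
Enumerate pairs (a, a') with a < a' (symmetric, so each unordered pair gives one sum; this covers all a ≠ a'):
  -4 + 1 = -3
  -4 + 2 = -2
  -4 + 5 = 1
  -4 + 8 = 4
  1 + 2 = 3
  1 + 5 = 6
  1 + 8 = 9
  2 + 5 = 7
  2 + 8 = 10
  5 + 8 = 13
Collected distinct sums: {-3, -2, 1, 3, 4, 6, 7, 9, 10, 13}
|A +̂ A| = 10
(Reference bound: |A +̂ A| ≥ 2|A| - 3 for |A| ≥ 2, with |A| = 5 giving ≥ 7.)

|A +̂ A| = 10


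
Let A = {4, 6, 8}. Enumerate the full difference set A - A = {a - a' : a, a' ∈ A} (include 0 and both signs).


A - A = {a - a' : a, a' ∈ A}.
Compute a - a' for each ordered pair (a, a'):
a = 4: 4-4=0, 4-6=-2, 4-8=-4
a = 6: 6-4=2, 6-6=0, 6-8=-2
a = 8: 8-4=4, 8-6=2, 8-8=0
Collecting distinct values (and noting 0 appears from a-a):
A - A = {-4, -2, 0, 2, 4}
|A - A| = 5

A - A = {-4, -2, 0, 2, 4}


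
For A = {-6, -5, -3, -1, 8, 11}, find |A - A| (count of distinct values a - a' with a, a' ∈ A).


A - A = {a - a' : a, a' ∈ A}; |A| = 6.
Bounds: 2|A|-1 ≤ |A - A| ≤ |A|² - |A| + 1, i.e. 11 ≤ |A - A| ≤ 31.
Note: 0 ∈ A - A always (from a - a). The set is symmetric: if d ∈ A - A then -d ∈ A - A.
Enumerate nonzero differences d = a - a' with a > a' (then include -d):
Positive differences: {1, 2, 3, 4, 5, 9, 11, 12, 13, 14, 16, 17}
Full difference set: {0} ∪ (positive diffs) ∪ (negative diffs).
|A - A| = 1 + 2·12 = 25 (matches direct enumeration: 25).

|A - A| = 25


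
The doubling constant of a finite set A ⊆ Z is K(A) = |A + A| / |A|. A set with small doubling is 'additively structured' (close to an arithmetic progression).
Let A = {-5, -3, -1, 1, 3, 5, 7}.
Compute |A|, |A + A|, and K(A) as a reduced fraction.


|A| = 7.
Compute A + A by enumerating all 49 pairs.
A + A = {-10, -8, -6, -4, -2, 0, 2, 4, 6, 8, 10, 12, 14}, so |A + A| = 13.
K = |A + A| / |A| = 13/7 (already in lowest terms) ≈ 1.8571.
Reference: AP of size 7 gives K = 13/7 ≈ 1.8571; a fully generic set of size 7 gives K ≈ 4.0000.

|A| = 7, |A + A| = 13, K = 13/7.


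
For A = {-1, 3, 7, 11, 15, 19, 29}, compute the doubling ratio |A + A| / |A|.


|A| = 7.
Compute A + A by enumerating all 49 pairs.
A + A = {-2, 2, 6, 10, 14, 18, 22, 26, 28, 30, 32, 34, 36, 38, 40, 44, 48, 58}, so |A + A| = 18.
K = |A + A| / |A| = 18/7 (already in lowest terms) ≈ 2.5714.
Reference: AP of size 7 gives K = 13/7 ≈ 1.8571; a fully generic set of size 7 gives K ≈ 4.0000.

|A| = 7, |A + A| = 18, K = 18/7.


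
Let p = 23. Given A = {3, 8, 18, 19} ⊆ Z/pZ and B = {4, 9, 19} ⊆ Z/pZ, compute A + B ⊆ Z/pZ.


Work in Z/23Z: reduce every sum a + b modulo 23.
Enumerate all 12 pairs:
a = 3: 3+4=7, 3+9=12, 3+19=22
a = 8: 8+4=12, 8+9=17, 8+19=4
a = 18: 18+4=22, 18+9=4, 18+19=14
a = 19: 19+4=0, 19+9=5, 19+19=15
Distinct residues collected: {0, 4, 5, 7, 12, 14, 15, 17, 22}
|A + B| = 9 (out of 23 total residues).

A + B = {0, 4, 5, 7, 12, 14, 15, 17, 22}


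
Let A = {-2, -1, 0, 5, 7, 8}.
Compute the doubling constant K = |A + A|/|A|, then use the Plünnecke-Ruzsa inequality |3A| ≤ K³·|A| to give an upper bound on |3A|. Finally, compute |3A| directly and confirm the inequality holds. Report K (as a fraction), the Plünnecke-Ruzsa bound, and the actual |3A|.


|A| = 6.
Step 1: Compute A + A by enumerating all 36 pairs.
A + A = {-4, -3, -2, -1, 0, 3, 4, 5, 6, 7, 8, 10, 12, 13, 14, 15, 16}, so |A + A| = 17.
Step 2: Doubling constant K = |A + A|/|A| = 17/6 = 17/6 ≈ 2.8333.
Step 3: Plünnecke-Ruzsa gives |3A| ≤ K³·|A| = (2.8333)³ · 6 ≈ 136.4722.
Step 4: Compute 3A = A + A + A directly by enumerating all triples (a,b,c) ∈ A³; |3A| = 31.
Step 5: Check 31 ≤ 136.4722? Yes ✓.

K = 17/6, Plünnecke-Ruzsa bound K³|A| ≈ 136.4722, |3A| = 31, inequality holds.


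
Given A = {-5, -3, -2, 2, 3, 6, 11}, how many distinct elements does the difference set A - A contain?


A - A = {a - a' : a, a' ∈ A}; |A| = 7.
Bounds: 2|A|-1 ≤ |A - A| ≤ |A|² - |A| + 1, i.e. 13 ≤ |A - A| ≤ 43.
Note: 0 ∈ A - A always (from a - a). The set is symmetric: if d ∈ A - A then -d ∈ A - A.
Enumerate nonzero differences d = a - a' with a > a' (then include -d):
Positive differences: {1, 2, 3, 4, 5, 6, 7, 8, 9, 11, 13, 14, 16}
Full difference set: {0} ∪ (positive diffs) ∪ (negative diffs).
|A - A| = 1 + 2·13 = 27 (matches direct enumeration: 27).

|A - A| = 27


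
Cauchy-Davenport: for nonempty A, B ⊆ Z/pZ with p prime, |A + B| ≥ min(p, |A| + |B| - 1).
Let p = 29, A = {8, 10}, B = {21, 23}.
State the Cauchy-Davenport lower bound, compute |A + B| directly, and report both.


Cauchy-Davenport: |A + B| ≥ min(p, |A| + |B| - 1) for A, B nonempty in Z/pZ.
|A| = 2, |B| = 2, p = 29.
CD lower bound = min(29, 2 + 2 - 1) = min(29, 3) = 3.
Compute A + B mod 29 directly:
a = 8: 8+21=0, 8+23=2
a = 10: 10+21=2, 10+23=4
A + B = {0, 2, 4}, so |A + B| = 3.
Verify: 3 ≥ 3? Yes ✓.

CD lower bound = 3, actual |A + B| = 3.


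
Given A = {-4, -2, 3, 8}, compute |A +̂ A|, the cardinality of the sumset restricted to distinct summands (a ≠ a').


Restricted sumset: A +̂ A = {a + a' : a ∈ A, a' ∈ A, a ≠ a'}.
Equivalently, take A + A and drop any sum 2a that is achievable ONLY as a + a for a ∈ A (i.e. sums representable only with equal summands).
Enumerate pairs (a, a') with a < a' (symmetric, so each unordered pair gives one sum; this covers all a ≠ a'):
  -4 + -2 = -6
  -4 + 3 = -1
  -4 + 8 = 4
  -2 + 3 = 1
  -2 + 8 = 6
  3 + 8 = 11
Collected distinct sums: {-6, -1, 1, 4, 6, 11}
|A +̂ A| = 6
(Reference bound: |A +̂ A| ≥ 2|A| - 3 for |A| ≥ 2, with |A| = 4 giving ≥ 5.)

|A +̂ A| = 6


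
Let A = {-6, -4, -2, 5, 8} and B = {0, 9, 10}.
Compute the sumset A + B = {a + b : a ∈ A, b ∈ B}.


A + B = {a + b : a ∈ A, b ∈ B}.
Enumerate all |A|·|B| = 5·3 = 15 pairs (a, b) and collect distinct sums.
a = -6: -6+0=-6, -6+9=3, -6+10=4
a = -4: -4+0=-4, -4+9=5, -4+10=6
a = -2: -2+0=-2, -2+9=7, -2+10=8
a = 5: 5+0=5, 5+9=14, 5+10=15
a = 8: 8+0=8, 8+9=17, 8+10=18
Collecting distinct sums: A + B = {-6, -4, -2, 3, 4, 5, 6, 7, 8, 14, 15, 17, 18}
|A + B| = 13

A + B = {-6, -4, -2, 3, 4, 5, 6, 7, 8, 14, 15, 17, 18}


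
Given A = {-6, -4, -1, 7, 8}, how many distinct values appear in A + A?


A + A = {a + a' : a, a' ∈ A}; |A| = 5.
General bounds: 2|A| - 1 ≤ |A + A| ≤ |A|(|A|+1)/2, i.e. 9 ≤ |A + A| ≤ 15.
Lower bound 2|A|-1 is attained iff A is an arithmetic progression.
Enumerate sums a + a' for a ≤ a' (symmetric, so this suffices):
a = -6: -6+-6=-12, -6+-4=-10, -6+-1=-7, -6+7=1, -6+8=2
a = -4: -4+-4=-8, -4+-1=-5, -4+7=3, -4+8=4
a = -1: -1+-1=-2, -1+7=6, -1+8=7
a = 7: 7+7=14, 7+8=15
a = 8: 8+8=16
Distinct sums: {-12, -10, -8, -7, -5, -2, 1, 2, 3, 4, 6, 7, 14, 15, 16}
|A + A| = 15

|A + A| = 15
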